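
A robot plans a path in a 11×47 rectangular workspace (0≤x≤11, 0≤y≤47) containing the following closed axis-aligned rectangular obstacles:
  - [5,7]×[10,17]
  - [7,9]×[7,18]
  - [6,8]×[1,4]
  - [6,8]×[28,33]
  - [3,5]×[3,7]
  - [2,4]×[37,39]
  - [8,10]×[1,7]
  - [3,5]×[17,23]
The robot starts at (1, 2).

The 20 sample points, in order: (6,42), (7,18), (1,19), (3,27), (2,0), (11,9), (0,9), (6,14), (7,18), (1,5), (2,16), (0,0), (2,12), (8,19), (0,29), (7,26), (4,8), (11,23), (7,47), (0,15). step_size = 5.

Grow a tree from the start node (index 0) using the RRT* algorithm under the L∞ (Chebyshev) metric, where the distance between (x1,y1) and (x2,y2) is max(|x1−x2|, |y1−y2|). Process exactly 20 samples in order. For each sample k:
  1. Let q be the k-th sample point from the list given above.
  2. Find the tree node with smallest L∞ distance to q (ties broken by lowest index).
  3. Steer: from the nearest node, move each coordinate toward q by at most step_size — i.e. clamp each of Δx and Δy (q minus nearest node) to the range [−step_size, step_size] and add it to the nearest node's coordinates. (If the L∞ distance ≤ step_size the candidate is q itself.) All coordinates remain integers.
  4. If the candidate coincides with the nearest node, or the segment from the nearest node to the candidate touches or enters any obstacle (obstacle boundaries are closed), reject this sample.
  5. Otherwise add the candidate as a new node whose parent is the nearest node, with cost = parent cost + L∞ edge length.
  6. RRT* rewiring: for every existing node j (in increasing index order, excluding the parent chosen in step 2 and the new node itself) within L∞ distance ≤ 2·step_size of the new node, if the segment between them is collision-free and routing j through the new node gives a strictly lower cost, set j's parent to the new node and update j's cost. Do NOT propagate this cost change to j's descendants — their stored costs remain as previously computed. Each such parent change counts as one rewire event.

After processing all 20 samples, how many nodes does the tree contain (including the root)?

1. q=(6,42) nearest=0 d=40 new=(6,7) → blocked by [3,5]×[3,7], reject
2. q=(7,18) nearest=0 d=16 new=(6,7) → blocked by [3,5]×[3,7], reject
3. q=(1,19) nearest=0 d=17 new=(1,7) → add node 1 parent=0 cost=5
4. q=(3,27) nearest=1 d=20 new=(3,12) → add node 2 parent=1 cost=10
5. q=(2,0) nearest=0 d=2 new=(2,0) → add node 3 parent=0 cost=2
6. q=(11,9) nearest=2 d=8 new=(8,9) → blocked by [5,7]×[10,17], reject
7. q=(0,9) nearest=1 d=2 new=(0,9) → add node 4 parent=1 cost=7
8. q=(6,14) nearest=2 d=3 new=(6,14) → blocked by [5,7]×[10,17], reject
9. q=(7,18) nearest=2 d=6 new=(7,17) → blocked by [5,7]×[10,17], reject
10. q=(1,5) nearest=1 d=2 new=(1,5) → add node 5 parent=1 cost=7
11. q=(2,16) nearest=2 d=4 new=(2,16) → add node 6 parent=2 cost=14
12. q=(0,0) nearest=0 d=2 new=(0,0) → add node 7 parent=0 cost=2
13. q=(2,12) nearest=2 d=1 new=(2,12) → add node 8 parent=2 cost=11
14. q=(8,19) nearest=6 d=6 new=(7,19) → blocked by [3,5]×[17,23], reject
15. q=(0,29) nearest=6 d=13 new=(0,21) → add node 9 parent=6 cost=19
16. q=(7,26) nearest=9 d=7 new=(5,26) → add node 10 parent=9 cost=24
17. q=(4,8) nearest=1 d=3 new=(4,8) → add node 11 parent=1 cost=8
18. q=(11,23) nearest=10 d=6 new=(10,23) → add node 12 parent=10 cost=29
19. q=(7,47) nearest=10 d=21 new=(7,31) → blocked by [6,8]×[28,33], reject
20. q=(0,15) nearest=6 d=2 new=(0,15) → add node 13 parent=6 cost=16

Node count: 14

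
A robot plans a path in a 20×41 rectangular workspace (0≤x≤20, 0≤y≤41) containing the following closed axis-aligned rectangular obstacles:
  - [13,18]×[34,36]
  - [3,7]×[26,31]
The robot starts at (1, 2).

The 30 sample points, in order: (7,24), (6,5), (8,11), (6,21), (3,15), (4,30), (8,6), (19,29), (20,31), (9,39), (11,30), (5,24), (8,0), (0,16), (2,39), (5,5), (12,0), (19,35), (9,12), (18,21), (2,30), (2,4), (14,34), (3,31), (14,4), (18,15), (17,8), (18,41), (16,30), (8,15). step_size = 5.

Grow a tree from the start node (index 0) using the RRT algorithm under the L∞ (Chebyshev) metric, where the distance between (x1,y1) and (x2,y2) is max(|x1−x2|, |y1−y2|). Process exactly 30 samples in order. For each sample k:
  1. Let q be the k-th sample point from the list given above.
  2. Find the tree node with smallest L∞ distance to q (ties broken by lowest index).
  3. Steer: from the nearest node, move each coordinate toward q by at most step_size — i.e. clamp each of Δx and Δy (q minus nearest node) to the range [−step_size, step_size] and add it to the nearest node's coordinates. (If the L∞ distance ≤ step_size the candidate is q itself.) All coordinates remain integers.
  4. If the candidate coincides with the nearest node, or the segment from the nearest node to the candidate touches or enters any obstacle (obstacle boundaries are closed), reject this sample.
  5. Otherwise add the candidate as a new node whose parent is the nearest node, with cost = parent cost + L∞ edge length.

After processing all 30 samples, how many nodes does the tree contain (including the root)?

1. q=(7,24) nearest=0 d=22 new=(6,7) → add node 1 parent=0 cost=5
2. q=(6,5) nearest=1 d=2 new=(6,5) → add node 2 parent=1 cost=7
3. q=(8,11) nearest=1 d=4 new=(8,11) → add node 3 parent=1 cost=9
4. q=(6,21) nearest=3 d=10 new=(6,16) → add node 4 parent=3 cost=14
5. q=(3,15) nearest=4 d=3 new=(3,15) → add node 5 parent=4 cost=17
6. q=(4,30) nearest=4 d=14 new=(4,21) → add node 6 parent=4 cost=19
7. q=(8,6) nearest=1 d=2 new=(8,6) → add node 7 parent=1 cost=7
8. q=(19,29) nearest=4 d=13 new=(11,21) → add node 8 parent=4 cost=19
9. q=(20,31) nearest=8 d=10 new=(16,26) → add node 9 parent=8 cost=24
10. q=(9,39) nearest=9 d=13 new=(11,31) → add node 10 parent=9 cost=29
11. q=(11,30) nearest=10 d=1 new=(11,30) → add node 11 parent=10 cost=30
12. q=(5,24) nearest=6 d=3 new=(5,24) → add node 12 parent=6 cost=22
13. q=(8,0) nearest=2 d=5 new=(8,0) → add node 13 parent=2 cost=12
14. q=(0,16) nearest=5 d=3 new=(0,16) → add node 14 parent=5 cost=20
15. q=(2,39) nearest=10 d=9 new=(6,36) → add node 15 parent=10 cost=34
16. q=(5,5) nearest=2 d=1 new=(5,5) → add node 16 parent=2 cost=8
17. q=(12,0) nearest=13 d=4 new=(12,0) → add node 17 parent=13 cost=16
18. q=(19,35) nearest=10 d=8 new=(16,35) → blocked by [13,18]×[34,36], reject
19. q=(9,12) nearest=3 d=1 new=(9,12) → add node 18 parent=3 cost=10
20. q=(18,21) nearest=9 d=5 new=(18,21) → add node 19 parent=9 cost=29
21. q=(2,30) nearest=12 d=6 new=(2,29) → blocked by [3,7]×[26,31], reject
22. q=(2,4) nearest=0 d=2 new=(2,4) → add node 20 parent=0 cost=2
23. q=(14,34) nearest=10 d=3 new=(14,34) → blocked by [13,18]×[34,36], reject
24. q=(3,31) nearest=15 d=5 new=(3,31) → blocked by [3,7]×[26,31], reject
25. q=(14,4) nearest=17 d=4 new=(14,4) → add node 21 parent=17 cost=20
26. q=(18,15) nearest=19 d=6 new=(18,16) → add node 22 parent=19 cost=34
27. q=(17,8) nearest=21 d=4 new=(17,8) → add node 23 parent=21 cost=24
28. q=(18,41) nearest=10 d=10 new=(16,36) → blocked by [13,18]×[34,36], reject
29. q=(16,30) nearest=9 d=4 new=(16,30) → add node 24 parent=9 cost=28
30. q=(8,15) nearest=4 d=2 new=(8,15) → add node 25 parent=4 cost=16

Node count: 26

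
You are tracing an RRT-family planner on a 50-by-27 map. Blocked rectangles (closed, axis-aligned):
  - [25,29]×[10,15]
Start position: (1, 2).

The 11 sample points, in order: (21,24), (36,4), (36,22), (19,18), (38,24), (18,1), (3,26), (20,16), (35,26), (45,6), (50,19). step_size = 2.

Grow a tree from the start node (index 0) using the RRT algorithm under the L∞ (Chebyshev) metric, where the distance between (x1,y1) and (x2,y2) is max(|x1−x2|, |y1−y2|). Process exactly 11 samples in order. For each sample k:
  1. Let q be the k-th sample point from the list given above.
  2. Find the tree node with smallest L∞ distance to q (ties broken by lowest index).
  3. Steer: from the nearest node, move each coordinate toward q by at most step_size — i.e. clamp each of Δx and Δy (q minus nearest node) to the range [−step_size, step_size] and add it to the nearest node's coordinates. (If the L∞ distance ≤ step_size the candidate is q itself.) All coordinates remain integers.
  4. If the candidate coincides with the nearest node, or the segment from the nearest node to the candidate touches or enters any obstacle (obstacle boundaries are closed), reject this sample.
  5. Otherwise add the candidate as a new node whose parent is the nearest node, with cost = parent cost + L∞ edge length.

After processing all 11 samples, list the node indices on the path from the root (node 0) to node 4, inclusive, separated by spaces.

Path: 0 1 2 3 4

1. q=(21,24) nearest=0 d=22 new=(3,4) → add node 1 parent=0 cost=2
2. q=(36,4) nearest=1 d=33 new=(5,4) → add node 2 parent=1 cost=4
3. q=(36,22) nearest=2 d=31 new=(7,6) → add node 3 parent=2 cost=6
4. q=(19,18) nearest=3 d=12 new=(9,8) → add node 4 parent=3 cost=8
5. q=(38,24) nearest=4 d=29 new=(11,10) → add node 5 parent=4 cost=10
6. q=(18,1) nearest=4 d=9 new=(11,6) → add node 6 parent=4 cost=10
7. q=(3,26) nearest=5 d=16 new=(9,12) → add node 7 parent=5 cost=12
8. q=(20,16) nearest=5 d=9 new=(13,12) → add node 8 parent=5 cost=12
9. q=(35,26) nearest=8 d=22 new=(15,14) → add node 9 parent=8 cost=14
10. q=(45,6) nearest=9 d=30 new=(17,12) → add node 10 parent=9 cost=16
11. q=(50,19) nearest=10 d=33 new=(19,14) → add node 11 parent=10 cost=18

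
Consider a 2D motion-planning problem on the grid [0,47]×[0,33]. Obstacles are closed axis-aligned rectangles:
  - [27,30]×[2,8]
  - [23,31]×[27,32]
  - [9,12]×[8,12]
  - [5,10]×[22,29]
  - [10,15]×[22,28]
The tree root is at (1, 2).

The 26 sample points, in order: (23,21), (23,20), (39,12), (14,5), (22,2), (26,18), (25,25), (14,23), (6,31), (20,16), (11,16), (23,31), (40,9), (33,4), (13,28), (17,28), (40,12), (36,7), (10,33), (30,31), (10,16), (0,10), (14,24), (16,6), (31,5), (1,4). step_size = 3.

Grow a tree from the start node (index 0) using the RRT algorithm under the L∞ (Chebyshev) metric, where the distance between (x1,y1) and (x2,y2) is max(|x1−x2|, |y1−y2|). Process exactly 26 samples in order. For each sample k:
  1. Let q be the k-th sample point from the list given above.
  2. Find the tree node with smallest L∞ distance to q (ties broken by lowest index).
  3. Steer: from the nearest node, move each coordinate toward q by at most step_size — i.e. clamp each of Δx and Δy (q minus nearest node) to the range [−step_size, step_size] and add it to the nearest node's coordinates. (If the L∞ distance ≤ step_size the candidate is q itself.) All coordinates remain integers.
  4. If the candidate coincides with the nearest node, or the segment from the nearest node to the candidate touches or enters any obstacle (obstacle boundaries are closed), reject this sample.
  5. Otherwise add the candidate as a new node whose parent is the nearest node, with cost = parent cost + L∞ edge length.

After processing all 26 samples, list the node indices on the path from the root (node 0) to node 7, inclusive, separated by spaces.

Path: 0 1 2 3 5 6 7

1. q=(23,21) nearest=0 d=22 new=(4,5) → add node 1 parent=0 cost=3
2. q=(23,20) nearest=1 d=19 new=(7,8) → add node 2 parent=1 cost=6
3. q=(39,12) nearest=2 d=32 new=(10,11) → blocked by [9,12]×[8,12], reject
4. q=(14,5) nearest=2 d=7 new=(10,5) → add node 3 parent=2 cost=9
5. q=(22,2) nearest=3 d=12 new=(13,2) → add node 4 parent=3 cost=12
6. q=(26,18) nearest=3 d=16 new=(13,8) → add node 5 parent=3 cost=12
7. q=(25,25) nearest=5 d=17 new=(16,11) → add node 6 parent=5 cost=15
8. q=(14,23) nearest=6 d=12 new=(14,14) → add node 7 parent=6 cost=18
9. q=(6,31) nearest=7 d=17 new=(11,17) → add node 8 parent=7 cost=21
10. q=(20,16) nearest=6 d=5 new=(19,14) → add node 9 parent=6 cost=18
11. q=(11,16) nearest=8 d=1 new=(11,16) → add node 10 parent=8 cost=22
12. q=(23,31) nearest=8 d=14 new=(14,20) → add node 11 parent=8 cost=24
13. q=(40,9) nearest=9 d=21 new=(22,11) → add node 12 parent=9 cost=21
14. q=(33,4) nearest=12 d=11 new=(25,8) → add node 13 parent=12 cost=24
15. q=(13,28) nearest=11 d=8 new=(13,23) → blocked by [10,15]×[22,28], reject
16. q=(17,28) nearest=11 d=8 new=(17,23) → add node 14 parent=11 cost=27
17. q=(40,12) nearest=13 d=15 new=(28,11) → add node 15 parent=13 cost=27
18. q=(36,7) nearest=15 d=8 new=(31,8) → add node 16 parent=15 cost=30
19. q=(10,33) nearest=14 d=10 new=(14,26) → blocked by [10,15]×[22,28], reject
20. q=(30,31) nearest=14 d=13 new=(20,26) → add node 17 parent=14 cost=30
21. q=(10,16) nearest=8 d=1 new=(10,16) → add node 18 parent=8 cost=22
22. q=(0,10) nearest=1 d=5 new=(1,8) → add node 19 parent=1 cost=6
23. q=(14,24) nearest=14 d=3 new=(14,24) → blocked by [10,15]×[22,28], reject
24. q=(16,6) nearest=5 d=3 new=(16,6) → add node 20 parent=5 cost=15
25. q=(31,5) nearest=16 d=3 new=(31,5) → add node 21 parent=16 cost=33
26. q=(1,4) nearest=0 d=2 new=(1,4) → add node 22 parent=0 cost=2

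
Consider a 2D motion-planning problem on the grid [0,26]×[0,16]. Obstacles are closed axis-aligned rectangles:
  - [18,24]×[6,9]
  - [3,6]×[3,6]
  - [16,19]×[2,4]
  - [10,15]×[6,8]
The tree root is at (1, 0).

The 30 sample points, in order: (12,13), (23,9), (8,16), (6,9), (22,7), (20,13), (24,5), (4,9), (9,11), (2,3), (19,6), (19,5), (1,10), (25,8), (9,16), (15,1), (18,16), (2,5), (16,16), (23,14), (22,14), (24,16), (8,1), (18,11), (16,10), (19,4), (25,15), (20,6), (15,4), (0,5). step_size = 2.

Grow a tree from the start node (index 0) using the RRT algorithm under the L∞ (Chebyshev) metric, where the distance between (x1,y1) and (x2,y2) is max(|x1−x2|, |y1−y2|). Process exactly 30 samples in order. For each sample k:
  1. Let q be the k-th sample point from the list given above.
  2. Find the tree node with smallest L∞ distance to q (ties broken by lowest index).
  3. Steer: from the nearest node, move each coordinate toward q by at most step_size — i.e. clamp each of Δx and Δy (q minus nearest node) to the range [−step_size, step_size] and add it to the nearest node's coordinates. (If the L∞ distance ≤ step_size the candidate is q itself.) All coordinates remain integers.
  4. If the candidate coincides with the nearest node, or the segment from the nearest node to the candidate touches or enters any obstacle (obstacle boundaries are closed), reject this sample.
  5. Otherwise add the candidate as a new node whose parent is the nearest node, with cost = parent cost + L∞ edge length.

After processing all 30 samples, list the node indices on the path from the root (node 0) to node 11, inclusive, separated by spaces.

1. q=(12,13) nearest=0 d=13 new=(3,2) → add node 1 parent=0 cost=2
2. q=(23,9) nearest=1 d=20 new=(5,4) → blocked by [3,6]×[3,6], reject
3. q=(8,16) nearest=1 d=14 new=(5,4) → blocked by [3,6]×[3,6], reject
4. q=(6,9) nearest=1 d=7 new=(5,4) → blocked by [3,6]×[3,6], reject
5. q=(22,7) nearest=1 d=19 new=(5,4) → blocked by [3,6]×[3,6], reject
6. q=(20,13) nearest=1 d=17 new=(5,4) → blocked by [3,6]×[3,6], reject
7. q=(24,5) nearest=1 d=21 new=(5,4) → blocked by [3,6]×[3,6], reject
8. q=(4,9) nearest=1 d=7 new=(4,4) → blocked by [3,6]×[3,6], reject
9. q=(9,11) nearest=1 d=9 new=(5,4) → blocked by [3,6]×[3,6], reject
10. q=(2,3) nearest=1 d=1 new=(2,3) → add node 2 parent=1 cost=3
11. q=(19,6) nearest=1 d=16 new=(5,4) → blocked by [3,6]×[3,6], reject
12. q=(19,5) nearest=1 d=16 new=(5,4) → blocked by [3,6]×[3,6], reject
13. q=(1,10) nearest=2 d=7 new=(1,5) → add node 3 parent=2 cost=5
14. q=(25,8) nearest=1 d=22 new=(5,4) → blocked by [3,6]×[3,6], reject
15. q=(9,16) nearest=3 d=11 new=(3,7) → add node 4 parent=3 cost=7
16. q=(15,1) nearest=1 d=12 new=(5,1) → add node 5 parent=1 cost=4
17. q=(18,16) nearest=1 d=15 new=(5,4) → blocked by [3,6]×[3,6], reject
18. q=(2,5) nearest=3 d=1 new=(2,5) → add node 6 parent=3 cost=6
19. q=(16,16) nearest=4 d=13 new=(5,9) → add node 7 parent=4 cost=9
20. q=(23,14) nearest=5 d=18 new=(7,3) → add node 8 parent=5 cost=6
21. q=(22,14) nearest=8 d=15 new=(9,5) → add node 9 parent=8 cost=8
22. q=(24,16) nearest=9 d=15 new=(11,7) → blocked by [10,15]×[6,8], reject
23. q=(8,1) nearest=8 d=2 new=(8,1) → add node 10 parent=8 cost=8
24. q=(18,11) nearest=9 d=9 new=(11,7) → blocked by [10,15]×[6,8], reject
25. q=(16,10) nearest=9 d=7 new=(11,7) → blocked by [10,15]×[6,8], reject
26. q=(19,4) nearest=9 d=10 new=(11,4) → add node 11 parent=9 cost=10
27. q=(25,15) nearest=11 d=14 new=(13,6) → blocked by [10,15]×[6,8], reject
28. q=(20,6) nearest=11 d=9 new=(13,6) → blocked by [10,15]×[6,8], reject
29. q=(15,4) nearest=11 d=4 new=(13,4) → add node 12 parent=11 cost=12
30. q=(0,5) nearest=3 d=1 new=(0,5) → add node 13 parent=3 cost=6

Path: 0 1 5 8 9 11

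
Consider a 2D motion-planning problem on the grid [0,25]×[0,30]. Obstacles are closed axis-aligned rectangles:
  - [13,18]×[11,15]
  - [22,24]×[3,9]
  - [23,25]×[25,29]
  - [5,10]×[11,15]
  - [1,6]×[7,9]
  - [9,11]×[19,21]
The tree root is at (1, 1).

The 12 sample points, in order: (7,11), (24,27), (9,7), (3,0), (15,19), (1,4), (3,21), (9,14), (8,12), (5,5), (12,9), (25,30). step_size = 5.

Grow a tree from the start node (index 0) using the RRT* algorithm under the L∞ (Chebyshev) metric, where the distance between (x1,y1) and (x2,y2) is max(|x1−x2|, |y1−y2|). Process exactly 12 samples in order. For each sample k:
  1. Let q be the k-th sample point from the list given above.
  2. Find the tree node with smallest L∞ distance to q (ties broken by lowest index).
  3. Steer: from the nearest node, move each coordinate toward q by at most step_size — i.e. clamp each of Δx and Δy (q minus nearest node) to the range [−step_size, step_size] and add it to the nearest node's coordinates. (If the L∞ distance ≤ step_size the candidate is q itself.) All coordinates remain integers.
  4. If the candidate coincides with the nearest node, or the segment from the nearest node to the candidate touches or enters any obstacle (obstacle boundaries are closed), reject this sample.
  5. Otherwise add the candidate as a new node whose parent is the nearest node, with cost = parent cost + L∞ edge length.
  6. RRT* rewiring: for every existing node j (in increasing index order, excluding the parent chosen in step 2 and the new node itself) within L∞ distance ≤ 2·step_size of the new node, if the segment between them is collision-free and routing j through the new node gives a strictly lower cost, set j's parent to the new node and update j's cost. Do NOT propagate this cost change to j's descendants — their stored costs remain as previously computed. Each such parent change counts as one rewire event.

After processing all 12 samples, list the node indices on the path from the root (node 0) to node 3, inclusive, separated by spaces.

1. q=(7,11) nearest=0 d=10 new=(6,6) → add node 1 parent=0 cost=5
2. q=(24,27) nearest=1 d=21 new=(11,11) → add node 2 parent=1 cost=10
3. q=(9,7) nearest=1 d=3 new=(9,7) → add node 3 parent=1 cost=8
4. q=(3,0) nearest=0 d=2 new=(3,0) → add node 4 parent=0 cost=2
5. q=(15,19) nearest=2 d=8 new=(15,16) → blocked by [13,18]×[11,15], reject
6. q=(1,4) nearest=0 d=3 new=(1,4) → add node 5 parent=0 cost=3
7. q=(3,21) nearest=2 d=10 new=(6,16) → blocked by [5,10]×[11,15], reject
8. q=(9,14) nearest=2 d=3 new=(9,14) → blocked by [5,10]×[11,15], reject
9. q=(8,12) nearest=2 d=3 new=(8,12) → blocked by [5,10]×[11,15], reject
10. q=(5,5) nearest=1 d=1 new=(5,5) → add node 6 parent=1 cost=6
11. q=(12,9) nearest=2 d=2 new=(12,9) → add node 7 parent=2 cost=12
12. q=(25,30) nearest=2 d=19 new=(16,16) → blocked by [13,18]×[11,15], reject

Path: 0 1 3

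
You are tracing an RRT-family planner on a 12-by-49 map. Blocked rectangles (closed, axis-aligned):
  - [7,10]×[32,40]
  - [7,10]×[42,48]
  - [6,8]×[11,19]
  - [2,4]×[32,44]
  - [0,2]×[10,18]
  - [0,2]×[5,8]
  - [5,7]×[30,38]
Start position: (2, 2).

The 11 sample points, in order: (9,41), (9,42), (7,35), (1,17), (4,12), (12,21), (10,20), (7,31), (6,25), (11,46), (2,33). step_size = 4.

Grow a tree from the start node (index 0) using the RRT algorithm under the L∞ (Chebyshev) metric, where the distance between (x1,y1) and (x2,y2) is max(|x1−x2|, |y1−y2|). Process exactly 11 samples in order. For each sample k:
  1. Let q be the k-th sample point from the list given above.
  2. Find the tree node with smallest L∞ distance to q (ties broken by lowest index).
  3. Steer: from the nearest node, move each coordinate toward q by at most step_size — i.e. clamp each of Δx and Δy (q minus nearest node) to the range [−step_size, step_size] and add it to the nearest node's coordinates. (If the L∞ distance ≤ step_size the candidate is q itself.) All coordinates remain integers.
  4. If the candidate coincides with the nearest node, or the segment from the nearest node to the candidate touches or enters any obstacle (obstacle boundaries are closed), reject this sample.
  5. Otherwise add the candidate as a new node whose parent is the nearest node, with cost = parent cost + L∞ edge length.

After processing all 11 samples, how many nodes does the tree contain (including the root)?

Node count: 9

1. q=(9,41) nearest=0 d=39 new=(6,6) → add node 1 parent=0 cost=4
2. q=(9,42) nearest=1 d=36 new=(9,10) → add node 2 parent=1 cost=8
3. q=(7,35) nearest=2 d=25 new=(7,14) → blocked by [6,8]×[11,19], reject
4. q=(1,17) nearest=2 d=8 new=(5,14) → blocked by [6,8]×[11,19], reject
5. q=(4,12) nearest=2 d=5 new=(5,12) → blocked by [6,8]×[11,19], reject
6. q=(12,21) nearest=2 d=11 new=(12,14) → add node 3 parent=2 cost=12
7. q=(10,20) nearest=3 d=6 new=(10,18) → add node 4 parent=3 cost=16
8. q=(7,31) nearest=4 d=13 new=(7,22) → add node 5 parent=4 cost=20
9. q=(6,25) nearest=5 d=3 new=(6,25) → add node 6 parent=5 cost=23
10. q=(11,46) nearest=6 d=21 new=(10,29) → add node 7 parent=6 cost=27
11. q=(2,33) nearest=6 d=8 new=(2,29) → add node 8 parent=6 cost=27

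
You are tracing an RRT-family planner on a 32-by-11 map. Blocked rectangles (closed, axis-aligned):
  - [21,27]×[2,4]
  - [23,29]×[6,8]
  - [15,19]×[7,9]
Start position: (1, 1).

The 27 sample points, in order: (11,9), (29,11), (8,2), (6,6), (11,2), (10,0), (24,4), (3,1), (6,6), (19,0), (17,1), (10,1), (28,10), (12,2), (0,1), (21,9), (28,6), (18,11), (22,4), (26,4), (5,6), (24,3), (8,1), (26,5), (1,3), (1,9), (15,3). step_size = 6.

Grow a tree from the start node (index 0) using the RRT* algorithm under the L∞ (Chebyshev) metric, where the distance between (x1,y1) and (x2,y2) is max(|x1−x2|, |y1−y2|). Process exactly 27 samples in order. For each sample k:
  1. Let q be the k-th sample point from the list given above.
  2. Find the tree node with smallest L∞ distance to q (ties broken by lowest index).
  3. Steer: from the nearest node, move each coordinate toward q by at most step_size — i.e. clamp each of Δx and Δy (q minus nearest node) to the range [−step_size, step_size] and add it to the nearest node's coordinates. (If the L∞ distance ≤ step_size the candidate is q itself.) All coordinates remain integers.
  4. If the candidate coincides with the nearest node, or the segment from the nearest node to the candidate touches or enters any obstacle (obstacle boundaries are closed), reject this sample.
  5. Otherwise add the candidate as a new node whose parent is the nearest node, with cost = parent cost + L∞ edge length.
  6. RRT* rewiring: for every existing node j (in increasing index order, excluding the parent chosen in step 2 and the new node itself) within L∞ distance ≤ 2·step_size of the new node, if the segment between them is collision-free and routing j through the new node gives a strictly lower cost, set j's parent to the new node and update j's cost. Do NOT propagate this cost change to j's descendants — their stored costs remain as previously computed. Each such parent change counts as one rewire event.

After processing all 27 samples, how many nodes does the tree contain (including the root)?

Node count: 19

1. q=(11,9) nearest=0 d=10 new=(7,7) → add node 1 parent=0 cost=6
2. q=(29,11) nearest=1 d=22 new=(13,11) → add node 2 parent=1 cost=12
3. q=(8,2) nearest=1 d=5 new=(8,2) → add node 3 parent=1 cost=11
4. q=(6,6) nearest=1 d=1 new=(6,6) → add node 4 parent=1 cost=7
5. q=(11,2) nearest=3 d=3 new=(11,2) → add node 5 parent=3 cost=14
6. q=(10,0) nearest=3 d=2 new=(10,0) → add node 6 parent=3 cost=13
7. q=(24,4) nearest=2 d=11 new=(19,5) → blocked by [15,19]×[7,9], reject
8. q=(3,1) nearest=0 d=2 new=(3,1) → add node 7 parent=0 cost=2; rewire 3→7 (7<11); rewire 5→7 (10<14); rewire 6→7 (9<13)
9. q=(6,6) nearest=4 d=0 → coincident, reject
10. q=(19,0) nearest=5 d=8 new=(17,0) → add node 8 parent=5 cost=16
11. q=(17,1) nearest=8 d=1 new=(17,1) → add node 9 parent=8 cost=17
12. q=(10,1) nearest=5 d=1 new=(10,1) → add node 10 parent=5 cost=11
13. q=(28,10) nearest=8 d=11 new=(23,6) → blocked by [21,27]×[2,4], reject
14. q=(12,2) nearest=5 d=1 new=(12,2) → add node 11 parent=5 cost=11; rewire 9→11 (16<17)
15. q=(0,1) nearest=0 d=1 new=(0,1) → add node 12 parent=0 cost=1
16. q=(21,9) nearest=2 d=8 new=(19,9) → blocked by [15,19]×[7,9], reject
17. q=(28,6) nearest=8 d=11 new=(23,6) → blocked by [21,27]×[2,4], reject
18. q=(18,11) nearest=2 d=5 new=(18,11) → add node 13 parent=2 cost=17
19. q=(22,4) nearest=8 d=5 new=(22,4) → blocked by [21,27]×[2,4], reject
20. q=(26,4) nearest=13 d=8 new=(24,5) → blocked by [23,29]×[6,8], reject
21. q=(5,6) nearest=4 d=1 new=(5,6) → add node 14 parent=4 cost=8
22. q=(24,3) nearest=8 d=7 new=(23,3) → blocked by [21,27]×[2,4], reject
23. q=(8,1) nearest=3 d=1 new=(8,1) → add node 15 parent=3 cost=8; rewire 10→15 (10<11)
24. q=(26,5) nearest=13 d=8 new=(24,5) → blocked by [23,29]×[6,8], reject
25. q=(1,3) nearest=0 d=2 new=(1,3) → add node 16 parent=0 cost=2; rewire 14→16 (6<8)
26. q=(1,9) nearest=14 d=4 new=(1,9) → add node 17 parent=14 cost=10
27. q=(15,3) nearest=9 d=2 new=(15,3) → add node 18 parent=9 cost=18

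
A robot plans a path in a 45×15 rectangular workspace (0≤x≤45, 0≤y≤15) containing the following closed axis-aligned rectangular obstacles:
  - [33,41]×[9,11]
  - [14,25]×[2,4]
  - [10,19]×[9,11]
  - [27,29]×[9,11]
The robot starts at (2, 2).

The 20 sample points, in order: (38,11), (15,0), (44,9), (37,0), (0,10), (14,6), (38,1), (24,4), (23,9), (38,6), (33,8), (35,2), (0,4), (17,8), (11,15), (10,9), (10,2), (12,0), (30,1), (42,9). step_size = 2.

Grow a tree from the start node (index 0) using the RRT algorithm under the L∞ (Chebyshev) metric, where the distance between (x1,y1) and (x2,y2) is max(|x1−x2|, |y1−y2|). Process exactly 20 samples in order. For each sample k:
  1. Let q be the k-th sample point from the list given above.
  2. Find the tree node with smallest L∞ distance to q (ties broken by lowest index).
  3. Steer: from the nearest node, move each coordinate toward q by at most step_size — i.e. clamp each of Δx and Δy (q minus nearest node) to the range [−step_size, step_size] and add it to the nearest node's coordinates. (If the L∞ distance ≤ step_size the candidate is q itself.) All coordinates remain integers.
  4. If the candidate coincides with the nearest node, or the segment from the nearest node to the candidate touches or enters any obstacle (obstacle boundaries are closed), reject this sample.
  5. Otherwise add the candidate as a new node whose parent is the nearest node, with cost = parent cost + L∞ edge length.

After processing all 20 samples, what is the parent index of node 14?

1. q=(38,11) nearest=0 d=36 new=(4,4) → add node 1 parent=0 cost=2
2. q=(15,0) nearest=1 d=11 new=(6,2) → add node 2 parent=1 cost=4
3. q=(44,9) nearest=2 d=38 new=(8,4) → add node 3 parent=2 cost=6
4. q=(37,0) nearest=3 d=29 new=(10,2) → add node 4 parent=3 cost=8
5. q=(0,10) nearest=1 d=6 new=(2,6) → add node 5 parent=1 cost=4
6. q=(14,6) nearest=4 d=4 new=(12,4) → add node 6 parent=4 cost=10
7. q=(38,1) nearest=6 d=26 new=(14,2) → blocked by [14,25]×[2,4], reject
8. q=(24,4) nearest=6 d=12 new=(14,4) → blocked by [14,25]×[2,4], reject
9. q=(23,9) nearest=6 d=11 new=(14,6) → add node 7 parent=6 cost=12
10. q=(38,6) nearest=7 d=24 new=(16,6) → add node 8 parent=7 cost=14
11. q=(33,8) nearest=8 d=17 new=(18,8) → add node 9 parent=8 cost=16
12. q=(35,2) nearest=9 d=17 new=(20,6) → add node 10 parent=9 cost=18
13. q=(0,4) nearest=0 d=2 new=(0,4) → add node 11 parent=0 cost=2
14. q=(17,8) nearest=9 d=1 new=(17,8) → add node 12 parent=9 cost=17
15. q=(11,15) nearest=9 d=7 new=(16,10) → blocked by [10,19]×[9,11], reject
16. q=(10,9) nearest=7 d=4 new=(12,8) → add node 13 parent=7 cost=14
17. q=(10,2) nearest=4 d=0 → coincident, reject
18. q=(12,0) nearest=4 d=2 new=(12,0) → add node 14 parent=4 cost=10
19. q=(30,1) nearest=10 d=10 new=(22,4) → blocked by [14,25]×[2,4], reject
20. q=(42,9) nearest=10 d=22 new=(22,8) → add node 15 parent=10 cost=20

Parent of node 14: 4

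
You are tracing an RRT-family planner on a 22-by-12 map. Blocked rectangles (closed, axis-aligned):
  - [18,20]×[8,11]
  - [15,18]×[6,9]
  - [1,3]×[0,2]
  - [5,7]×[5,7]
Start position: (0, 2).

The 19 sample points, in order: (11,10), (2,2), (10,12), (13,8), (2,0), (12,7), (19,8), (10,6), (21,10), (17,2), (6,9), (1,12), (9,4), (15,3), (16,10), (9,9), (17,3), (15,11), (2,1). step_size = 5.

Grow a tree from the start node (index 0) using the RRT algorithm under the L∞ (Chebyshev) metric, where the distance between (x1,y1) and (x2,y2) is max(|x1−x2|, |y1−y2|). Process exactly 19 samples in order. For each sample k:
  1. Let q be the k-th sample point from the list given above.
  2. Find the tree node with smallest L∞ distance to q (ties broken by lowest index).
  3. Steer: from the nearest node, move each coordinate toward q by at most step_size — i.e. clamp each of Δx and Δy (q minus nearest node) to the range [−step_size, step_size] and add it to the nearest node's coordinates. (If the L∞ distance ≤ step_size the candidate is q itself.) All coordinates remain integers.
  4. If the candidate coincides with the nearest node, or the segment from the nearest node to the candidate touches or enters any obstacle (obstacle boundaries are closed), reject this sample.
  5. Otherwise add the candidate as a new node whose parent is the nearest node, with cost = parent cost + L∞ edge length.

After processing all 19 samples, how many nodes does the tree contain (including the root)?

Node count: 5

1. q=(11,10) nearest=0 d=11 new=(5,7) → blocked by [5,7]×[5,7], reject
2. q=(2,2) nearest=0 d=2 new=(2,2) → blocked by [1,3]×[0,2], reject
3. q=(10,12) nearest=0 d=10 new=(5,7) → blocked by [5,7]×[5,7], reject
4. q=(13,8) nearest=0 d=13 new=(5,7) → blocked by [5,7]×[5,7], reject
5. q=(2,0) nearest=0 d=2 new=(2,0) → blocked by [1,3]×[0,2], reject
6. q=(12,7) nearest=0 d=12 new=(5,7) → blocked by [5,7]×[5,7], reject
7. q=(19,8) nearest=0 d=19 new=(5,7) → blocked by [5,7]×[5,7], reject
8. q=(10,6) nearest=0 d=10 new=(5,6) → blocked by [5,7]×[5,7], reject
9. q=(21,10) nearest=0 d=21 new=(5,7) → blocked by [5,7]×[5,7], reject
10. q=(17,2) nearest=0 d=17 new=(5,2) → blocked by [1,3]×[0,2], reject
11. q=(6,9) nearest=0 d=7 new=(5,7) → blocked by [5,7]×[5,7], reject
12. q=(1,12) nearest=0 d=10 new=(1,7) → add node 1 parent=0 cost=5
13. q=(9,4) nearest=1 d=8 new=(6,4) → add node 2 parent=1 cost=10
14. q=(15,3) nearest=2 d=9 new=(11,3) → add node 3 parent=2 cost=15
15. q=(16,10) nearest=3 d=7 new=(16,8) → blocked by [15,18]×[6,9], reject
16. q=(9,9) nearest=2 d=5 new=(9,9) → blocked by [5,7]×[5,7], reject
17. q=(17,3) nearest=3 d=6 new=(16,3) → add node 4 parent=3 cost=20
18. q=(15,11) nearest=3 d=8 new=(15,8) → blocked by [15,18]×[6,9], reject
19. q=(2,1) nearest=0 d=2 new=(2,1) → blocked by [1,3]×[0,2], reject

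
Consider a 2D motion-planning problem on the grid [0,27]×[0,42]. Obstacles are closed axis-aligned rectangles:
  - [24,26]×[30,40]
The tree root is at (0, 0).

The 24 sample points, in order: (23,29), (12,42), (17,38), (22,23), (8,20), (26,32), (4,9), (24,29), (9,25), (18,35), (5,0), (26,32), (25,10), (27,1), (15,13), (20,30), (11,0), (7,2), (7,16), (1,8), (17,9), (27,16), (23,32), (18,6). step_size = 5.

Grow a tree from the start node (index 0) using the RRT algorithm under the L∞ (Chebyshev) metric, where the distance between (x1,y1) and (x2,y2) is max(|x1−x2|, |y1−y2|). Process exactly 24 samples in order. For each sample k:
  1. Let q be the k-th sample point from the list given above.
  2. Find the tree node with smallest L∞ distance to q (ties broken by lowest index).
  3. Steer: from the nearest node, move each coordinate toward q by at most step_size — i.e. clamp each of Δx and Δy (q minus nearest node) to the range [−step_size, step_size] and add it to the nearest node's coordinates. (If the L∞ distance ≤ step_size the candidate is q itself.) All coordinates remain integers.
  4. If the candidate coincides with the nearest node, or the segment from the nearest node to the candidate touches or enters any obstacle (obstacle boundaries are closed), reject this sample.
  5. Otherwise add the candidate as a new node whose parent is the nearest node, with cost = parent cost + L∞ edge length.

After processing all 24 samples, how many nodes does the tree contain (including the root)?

Node count: 24

1. q=(23,29) nearest=0 d=29 new=(5,5) → add node 1 parent=0 cost=5
2. q=(12,42) nearest=1 d=37 new=(10,10) → add node 2 parent=1 cost=10
3. q=(17,38) nearest=2 d=28 new=(15,15) → add node 3 parent=2 cost=15
4. q=(22,23) nearest=3 d=8 new=(20,20) → add node 4 parent=3 cost=20
5. q=(8,20) nearest=3 d=7 new=(10,20) → add node 5 parent=3 cost=20
6. q=(26,32) nearest=4 d=12 new=(25,25) → add node 6 parent=4 cost=25
7. q=(4,9) nearest=1 d=4 new=(4,9) → add node 7 parent=1 cost=9
8. q=(24,29) nearest=6 d=4 new=(24,29) → add node 8 parent=6 cost=29
9. q=(9,25) nearest=5 d=5 new=(9,25) → add node 9 parent=5 cost=25
10. q=(18,35) nearest=8 d=6 new=(19,34) → add node 10 parent=8 cost=34
11. q=(5,0) nearest=0 d=5 new=(5,0) → add node 11 parent=0 cost=5
12. q=(26,32) nearest=8 d=3 new=(26,32) → blocked by [24,26]×[30,40], reject
13. q=(25,10) nearest=3 d=10 new=(20,10) → add node 12 parent=3 cost=20
14. q=(27,1) nearest=12 d=9 new=(25,5) → add node 13 parent=12 cost=25
15. q=(15,13) nearest=3 d=2 new=(15,13) → add node 14 parent=3 cost=17
16. q=(20,30) nearest=8 d=4 new=(20,30) → add node 15 parent=8 cost=33
17. q=(11,0) nearest=1 d=6 new=(10,0) → add node 16 parent=1 cost=10
18. q=(7,2) nearest=11 d=2 new=(7,2) → add node 17 parent=11 cost=7
19. q=(7,16) nearest=5 d=4 new=(7,16) → add node 18 parent=5 cost=24
20. q=(1,8) nearest=7 d=3 new=(1,8) → add node 19 parent=7 cost=12
21. q=(17,9) nearest=12 d=3 new=(17,9) → add node 20 parent=12 cost=23
22. q=(27,16) nearest=4 d=7 new=(25,16) → add node 21 parent=4 cost=25
23. q=(23,32) nearest=8 d=3 new=(23,32) → add node 22 parent=8 cost=32
24. q=(18,6) nearest=20 d=3 new=(18,6) → add node 23 parent=20 cost=26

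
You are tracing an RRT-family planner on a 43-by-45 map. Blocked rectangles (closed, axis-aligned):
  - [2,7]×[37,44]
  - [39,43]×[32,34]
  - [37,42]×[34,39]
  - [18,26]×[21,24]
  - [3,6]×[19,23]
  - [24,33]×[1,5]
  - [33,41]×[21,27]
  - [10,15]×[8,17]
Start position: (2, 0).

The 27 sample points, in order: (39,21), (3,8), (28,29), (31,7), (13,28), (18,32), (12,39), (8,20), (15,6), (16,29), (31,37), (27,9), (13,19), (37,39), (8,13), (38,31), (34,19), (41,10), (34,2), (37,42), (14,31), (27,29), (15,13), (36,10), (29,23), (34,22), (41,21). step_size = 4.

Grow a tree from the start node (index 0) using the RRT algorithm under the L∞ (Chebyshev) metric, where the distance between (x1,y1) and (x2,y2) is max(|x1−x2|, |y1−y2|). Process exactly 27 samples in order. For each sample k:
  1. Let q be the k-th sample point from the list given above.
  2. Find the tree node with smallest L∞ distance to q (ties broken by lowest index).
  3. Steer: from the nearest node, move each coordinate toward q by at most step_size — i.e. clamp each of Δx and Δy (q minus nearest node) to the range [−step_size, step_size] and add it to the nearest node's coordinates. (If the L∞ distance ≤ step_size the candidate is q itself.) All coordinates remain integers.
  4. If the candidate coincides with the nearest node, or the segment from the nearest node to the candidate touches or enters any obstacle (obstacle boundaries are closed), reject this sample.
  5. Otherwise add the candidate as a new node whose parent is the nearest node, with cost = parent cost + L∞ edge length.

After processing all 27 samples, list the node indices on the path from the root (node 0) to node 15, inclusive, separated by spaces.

Path: 0 1 2 4 5 7 8 11 13 14 15

1. q=(39,21) nearest=0 d=37 new=(6,4) → add node 1 parent=0 cost=4
2. q=(3,8) nearest=1 d=4 new=(3,8) → add node 2 parent=1 cost=8
3. q=(28,29) nearest=1 d=25 new=(10,8) → blocked by [10,15]×[8,17], reject
4. q=(31,7) nearest=1 d=25 new=(10,7) → add node 3 parent=1 cost=8
5. q=(13,28) nearest=2 d=20 new=(7,12) → add node 4 parent=2 cost=12
6. q=(18,32) nearest=4 d=20 new=(11,16) → blocked by [10,15]×[8,17], reject
7. q=(12,39) nearest=4 d=27 new=(11,16) → blocked by [10,15]×[8,17], reject
8. q=(8,20) nearest=4 d=8 new=(8,16) → add node 5 parent=4 cost=16
9. q=(15,6) nearest=3 d=5 new=(14,6) → add node 6 parent=3 cost=12
10. q=(16,29) nearest=5 d=13 new=(12,20) → add node 7 parent=5 cost=20
11. q=(31,37) nearest=7 d=19 new=(16,24) → add node 8 parent=7 cost=24
12. q=(27,9) nearest=6 d=13 new=(18,9) → add node 9 parent=6 cost=16
13. q=(13,19) nearest=7 d=1 new=(13,19) → add node 10 parent=7 cost=21
14. q=(37,39) nearest=8 d=21 new=(20,28) → add node 11 parent=8 cost=28
15. q=(8,13) nearest=4 d=1 new=(8,13) → add node 12 parent=4 cost=13
16. q=(38,31) nearest=11 d=18 new=(24,31) → add node 13 parent=11 cost=32
17. q=(34,19) nearest=13 d=12 new=(28,27) → add node 14 parent=13 cost=36
18. q=(41,10) nearest=14 d=17 new=(32,23) → add node 15 parent=14 cost=40
19. q=(34,2) nearest=9 d=16 new=(22,5) → add node 16 parent=9 cost=20
20. q=(37,42) nearest=13 d=13 new=(28,35) → add node 17 parent=13 cost=36
21. q=(14,31) nearest=11 d=6 new=(16,31) → add node 18 parent=11 cost=32
22. q=(27,29) nearest=14 d=2 new=(27,29) → add node 19 parent=14 cost=38
23. q=(15,13) nearest=9 d=4 new=(15,13) → blocked by [10,15]×[8,17], reject
24. q=(36,10) nearest=15 d=13 new=(36,19) → blocked by [33,41]×[21,27], reject
25. q=(29,23) nearest=15 d=3 new=(29,23) → add node 20 parent=15 cost=43
26. q=(34,22) nearest=15 d=2 new=(34,22) → blocked by [33,41]×[21,27], reject
27. q=(41,21) nearest=15 d=9 new=(36,21) → blocked by [33,41]×[21,27], reject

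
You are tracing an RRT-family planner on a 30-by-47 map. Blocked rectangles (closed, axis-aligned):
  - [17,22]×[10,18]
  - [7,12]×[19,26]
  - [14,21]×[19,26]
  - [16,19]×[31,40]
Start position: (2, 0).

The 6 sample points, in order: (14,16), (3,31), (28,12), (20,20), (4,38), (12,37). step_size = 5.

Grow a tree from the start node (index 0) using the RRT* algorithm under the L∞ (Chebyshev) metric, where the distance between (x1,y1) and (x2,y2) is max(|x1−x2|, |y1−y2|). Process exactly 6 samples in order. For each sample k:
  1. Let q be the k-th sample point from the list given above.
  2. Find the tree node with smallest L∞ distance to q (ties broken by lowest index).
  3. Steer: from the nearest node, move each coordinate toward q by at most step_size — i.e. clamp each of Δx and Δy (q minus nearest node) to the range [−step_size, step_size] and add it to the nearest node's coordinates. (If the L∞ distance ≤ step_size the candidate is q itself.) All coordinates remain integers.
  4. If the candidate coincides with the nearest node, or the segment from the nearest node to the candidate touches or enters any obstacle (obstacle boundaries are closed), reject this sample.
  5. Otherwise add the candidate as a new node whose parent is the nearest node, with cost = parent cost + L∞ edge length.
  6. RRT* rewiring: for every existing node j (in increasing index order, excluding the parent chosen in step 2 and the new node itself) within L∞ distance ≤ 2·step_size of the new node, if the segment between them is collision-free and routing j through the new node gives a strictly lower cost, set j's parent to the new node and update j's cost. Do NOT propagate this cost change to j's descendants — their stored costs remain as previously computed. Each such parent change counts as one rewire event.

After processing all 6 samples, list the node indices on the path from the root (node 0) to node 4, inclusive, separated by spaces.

1. q=(14,16) nearest=0 d=16 new=(7,5) → add node 1 parent=0 cost=5
2. q=(3,31) nearest=1 d=26 new=(3,10) → add node 2 parent=1 cost=10
3. q=(28,12) nearest=1 d=21 new=(12,10) → add node 3 parent=1 cost=10
4. q=(20,20) nearest=3 d=10 new=(17,15) → blocked by [17,22]×[10,18], reject
5. q=(4,38) nearest=2 d=28 new=(4,15) → add node 4 parent=2 cost=15
6. q=(12,37) nearest=4 d=22 new=(9,20) → blocked by [7,12]×[19,26], reject

Path: 0 1 2 4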